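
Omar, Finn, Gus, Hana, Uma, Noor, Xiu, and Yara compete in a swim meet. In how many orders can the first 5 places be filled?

This is an ordered selection of 5 from 8: P(8,5).
That gives 8 × 7 × 6 × 5 × 4 = 6720.

6720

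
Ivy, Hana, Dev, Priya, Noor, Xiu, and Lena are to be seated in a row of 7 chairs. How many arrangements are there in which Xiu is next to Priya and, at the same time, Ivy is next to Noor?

480

Treat {Xiu,Priya} as one block (2 orders) and {Ivy,Noor} as another (2 orders).
That leaves 5 units to arrange: 2 × 2 × 5! = 4 × 120 = 480.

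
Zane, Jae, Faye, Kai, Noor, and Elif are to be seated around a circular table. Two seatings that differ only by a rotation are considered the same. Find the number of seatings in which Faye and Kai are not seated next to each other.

72

Without the restriction there are (5)! = 120 seatings.
Those with Faye next to Kai: fuse the pair into one unit and seat 5 units around a circle — 2·(4)! = 48.
Subtracting, 120 − 48 = 72.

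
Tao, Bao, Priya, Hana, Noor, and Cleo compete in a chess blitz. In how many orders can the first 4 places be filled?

There are 6 choices for 1st place, 5 for 2nd, and so on down to 3 for position 4.
That gives 6 × 5 × 4 × 3 = 360.

360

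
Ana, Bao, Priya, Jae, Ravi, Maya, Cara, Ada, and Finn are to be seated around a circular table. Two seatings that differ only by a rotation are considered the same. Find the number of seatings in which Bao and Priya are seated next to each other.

Glue Bao and Priya into a block (2 internal orders). Seating 8 units around a circle gives (7)! arrangements.
So 2 × (7)! = 2 × 5040 = 10080.

10080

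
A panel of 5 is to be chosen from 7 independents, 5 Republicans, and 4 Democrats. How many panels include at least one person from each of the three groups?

Unrestricted: C(16,5) = 4368 ways to pick any 5 of the 16.
Selections missing a whole group: no independents → C(9,5) = 126; no Republicans → C(11,5) = 462; no Democrats → C(12,5) = 792.
Add back selections omitting two groups (i.e. drawn from a single group): C(7,5) + C(5,5) + C(4,5) = 22.
By inclusion–exclusion: 4368 − 1380 + 22 = 3010.

3010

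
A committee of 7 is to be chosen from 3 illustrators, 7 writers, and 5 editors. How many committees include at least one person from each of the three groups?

Total 7-person selections from all 15: C(15,7) = 6435.
Selections missing a whole group: no illustrators → C(12,7) = 792; no writers → C(8,7) = 8; no editors → C(10,7) = 120.
Add back selections omitting two groups (i.e. drawn from a single group): C(3,7) + C(7,7) + C(5,7) = 1.
By inclusion–exclusion: 6435 − 920 + 1 = 5516.

5516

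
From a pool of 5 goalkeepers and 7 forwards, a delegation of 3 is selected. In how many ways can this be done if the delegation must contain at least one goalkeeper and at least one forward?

Total 3-person selections from all 12: C(12,3) = 220.
Subtract selections that omit an entire group: no goalkeepers → C(7,3) = 35; no forwards → C(5,3) = 10.
Both groups omitted at once is impossible, so 220 − 45 = 175.

175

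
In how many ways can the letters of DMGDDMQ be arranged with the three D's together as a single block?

Treat the 3 copies of D as a single block. The multiset to arrange is then {DDD, G, M, M, Q}, 5 items in all.
That gives (5)!/(2!) = 60 arrangements.

60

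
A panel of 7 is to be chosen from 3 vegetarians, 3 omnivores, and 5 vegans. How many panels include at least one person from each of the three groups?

314

With no constraint there are C(11,7) = 330 possible selections.
Selections missing a whole group: no vegetarians → C(8,7) = 8; no omnivores → C(8,7) = 8; no vegans → C(6,7) = 0.
Add back selections omitting two groups (i.e. drawn from a single group): C(3,7) + C(3,7) + C(5,7) = 0.
By inclusion–exclusion: 330 − 16 + 0 = 314.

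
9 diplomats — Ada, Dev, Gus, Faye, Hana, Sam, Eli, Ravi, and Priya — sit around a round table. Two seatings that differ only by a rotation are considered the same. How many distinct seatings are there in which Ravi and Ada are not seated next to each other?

All circular seatings of 9 people number (8)! = 40320.
Those with Ravi next to Ada: fuse the pair into one unit and seat 8 units around a circle — 2·(7)! = 10080.
Subtracting, 40320 − 10080 = 30240.

30240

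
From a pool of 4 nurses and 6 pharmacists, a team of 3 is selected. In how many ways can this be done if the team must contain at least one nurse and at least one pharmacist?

96

Unrestricted: C(10,3) = 120 ways to pick any 3 of the 10.
Subtract selections that omit an entire group: no nurses → C(6,3) = 20; no pharmacists → C(4,3) = 4.
Both groups omitted at once is impossible, so 120 − 24 = 96.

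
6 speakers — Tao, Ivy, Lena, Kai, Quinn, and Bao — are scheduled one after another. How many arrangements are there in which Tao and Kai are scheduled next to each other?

Glue Tao and Kai into one block (2 internal orders), leaving 5 units to arrange in a row.
That gives 2 × 5! = 2 × 120 = 240.

240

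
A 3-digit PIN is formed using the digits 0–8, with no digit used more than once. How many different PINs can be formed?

504

This is a permutation of 3 out of 9: P(9,3) = 9!/6!.
That product is 9 × 8 × 7 = 504.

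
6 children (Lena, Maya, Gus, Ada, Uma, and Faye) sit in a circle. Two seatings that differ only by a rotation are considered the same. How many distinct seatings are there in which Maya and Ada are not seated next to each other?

72

Without the restriction there are (5)! = 120 seatings.
Seatings with Maya beside Ada: treat them as a block with 2 internal orders, giving 2 × (4)! = 48.
Subtracting, 120 − 48 = 72.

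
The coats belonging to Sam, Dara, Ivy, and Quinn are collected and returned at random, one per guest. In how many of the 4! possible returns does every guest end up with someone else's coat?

9

Let Aᵢ be the assignments in which guest i gets their own coat. We want the size of the complement of A₁∪…∪A_4.
By inclusion–exclusion this is Σ_{j=0}^{4} (−1)^j C(4,j)·(4−j)!.
Computing: 24 − 24 + 12 − 4 + 1 = 9.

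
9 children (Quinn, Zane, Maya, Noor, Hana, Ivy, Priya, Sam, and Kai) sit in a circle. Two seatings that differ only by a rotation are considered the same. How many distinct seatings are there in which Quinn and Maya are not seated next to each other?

All circular seatings of 9 people number (8)! = 40320.
Those with Quinn next to Maya: fuse the pair into one unit and seat 8 units around a circle — 2·(7)! = 10080.
Subtracting, 40320 − 10080 = 30240.

30240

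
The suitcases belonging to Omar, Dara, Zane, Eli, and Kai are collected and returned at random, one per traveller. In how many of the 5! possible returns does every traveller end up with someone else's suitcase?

44

Let Aᵢ be the assignments in which traveller i gets their own suitcase. We want the size of the complement of A₁∪…∪A_5.
By inclusion–exclusion this is Σ_{j=0}^{5} (−1)^j C(5,j)·(5−j)!.
Computing: 120 − 120 + 60 − 20 + 5 − 1 = 44.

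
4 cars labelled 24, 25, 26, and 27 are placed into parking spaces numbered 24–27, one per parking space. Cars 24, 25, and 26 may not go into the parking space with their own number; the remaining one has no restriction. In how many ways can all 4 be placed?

11

Let Aᵢ (for i ∈ {24, 25, 26}) be the placements that put car i in its forbidden parking space. Any j of these fix j positions, leaving (4−j)! ways to fill the rest, and there are C(3,j) ways to pick which j.
By inclusion–exclusion, the number of valid placements is Σ_{j=0}^{3} (−1)^j C(3,j)·(4−j)!.
Computing: 24 − 18 + 6 − 1 = 11.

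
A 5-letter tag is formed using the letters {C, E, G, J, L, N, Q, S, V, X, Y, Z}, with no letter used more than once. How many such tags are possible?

With no repetition, fill the 5 letters in order: 12 choices, then 11, down to 8.
12 × 11 × 10 × 9 × 8 = 95040.

95040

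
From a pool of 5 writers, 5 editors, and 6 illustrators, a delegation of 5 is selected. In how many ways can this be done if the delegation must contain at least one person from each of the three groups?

Total 5-person selections from all 16: C(16,5) = 4368.
Subtract selections that omit an entire group: no writers → C(11,5) = 462; no editors → C(11,5) = 462; no illustrators → C(10,5) = 252.
Add back selections omitting two groups (i.e. drawn from a single group): C(5,5) + C(5,5) + C(6,5) = 8.
By inclusion–exclusion: 4368 − 1176 + 8 = 3200.

3200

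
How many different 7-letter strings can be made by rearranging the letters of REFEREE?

The 7 letters of REFEREE have repeats: E appearing 4 times and R appearing twice.
The number of distinct arrangements is 7!/(4!·2!) = 5040/48 = 105.

105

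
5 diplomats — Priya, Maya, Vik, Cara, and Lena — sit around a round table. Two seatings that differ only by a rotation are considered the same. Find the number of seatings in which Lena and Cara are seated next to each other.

12

Treat {Lena, Cara} as one unit (2 internal orders) and seat the resulting 4 units around the table: (3)! circular arrangements.
So 2 × (3)! = 2 × 6 = 12.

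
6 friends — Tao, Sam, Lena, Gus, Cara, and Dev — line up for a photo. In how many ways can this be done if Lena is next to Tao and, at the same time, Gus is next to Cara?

96

Treat {Lena,Tao} as one block (2 orders) and {Gus,Cara} as another (2 orders).
That leaves 4 units to arrange: 2 × 2 × 4! = 4 × 24 = 96.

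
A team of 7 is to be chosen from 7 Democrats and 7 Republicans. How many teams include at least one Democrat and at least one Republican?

Total 7-person selections from all 14: C(14,7) = 3432.
Selections missing a whole group: no Democrats → C(7,7) = 1; no Republicans → C(7,7) = 1.
Both groups omitted at once is impossible, so 3432 − 2 = 3430.

3430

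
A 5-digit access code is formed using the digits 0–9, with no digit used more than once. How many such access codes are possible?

This is a permutation of 5 out of 10: P(10,5) = 10!/5!.
10 × 9 × 8 × 7 × 6 = 30240.

30240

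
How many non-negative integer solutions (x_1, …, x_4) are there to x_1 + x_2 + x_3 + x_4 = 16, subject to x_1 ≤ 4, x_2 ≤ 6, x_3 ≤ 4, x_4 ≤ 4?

10

By stars and bars, unrestricted non-negative solutions to x_1+…+x_4 = 16 number C(16+3,3) = 969.
Subtract solutions that violate a single cap (substitute x_i' = x_i − (cap_i+1)): x_1 ≥ 5 gives C(14,3) = 364; x_2 ≥ 7 gives C(12,3) = 220; x_3 ≥ 5 gives C(14,3) = 364; x_4 ≥ 5 gives C(14,3) = 364. Together 1312.
Add back pairs where two caps are both exceeded: 35 + 84 + 84 + 35 + 35 + 84 = 357.
Subtract triples: 0 + 0 + 4 + 0 = 4.
By inclusion–exclusion the count is 969 − 1312 + 357 − 4 = 10.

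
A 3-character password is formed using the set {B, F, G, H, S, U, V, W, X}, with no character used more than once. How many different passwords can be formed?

With no repetition, fill the 3 characters in order: 9 choices, then 8, down to 7.
9 × 8 × 7 = 504.

504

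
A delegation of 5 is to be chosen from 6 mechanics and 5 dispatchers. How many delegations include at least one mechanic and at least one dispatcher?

Unrestricted: C(11,5) = 462 ways to pick any 5 of the 11.
Selections missing a whole group: no mechanics → C(5,5) = 1; no dispatchers → C(6,5) = 6.
Both groups omitted at once is impossible, so 462 − 7 = 455.

455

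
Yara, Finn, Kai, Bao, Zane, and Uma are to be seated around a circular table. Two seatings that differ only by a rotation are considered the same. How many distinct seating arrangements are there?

Fix one person's seat to break rotational symmetry; the remaining 5 people can be arranged in (5)! = 120 ways.

120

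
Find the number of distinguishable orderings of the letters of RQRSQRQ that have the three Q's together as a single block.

20

Treat the 3 copies of Q as a single block. The multiset to arrange is then {QQQ, R, R, R, S}, 5 items in all.
That gives (5)!/(3!) = 20 arrangements.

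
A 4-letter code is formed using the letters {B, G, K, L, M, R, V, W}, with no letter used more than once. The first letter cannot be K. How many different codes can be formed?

1470

The first letter has 8−1 = 7 choices (anything except K).
The remaining 3 letters are filled from the other 7 symbols without repetition: 7 × 6 × 5 = 210.
Total: 7 × 210 = 1470.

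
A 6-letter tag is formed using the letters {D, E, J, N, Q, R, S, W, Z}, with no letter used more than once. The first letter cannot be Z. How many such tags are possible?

53760

The first letter has 9−1 = 8 choices (anything except Z).
The remaining 5 letters are filled from the other 8 symbols without repetition: 8 × 7 × 6 × 5 × 4 = 6720.
Total: 8 × 6720 = 53760.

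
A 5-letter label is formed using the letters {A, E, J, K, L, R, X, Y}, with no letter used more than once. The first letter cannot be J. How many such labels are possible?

5880

The first letter has 8−1 = 7 choices (anything except J).
The remaining 4 letters are filled from the other 7 symbols without repetition: 7 × 6 × 5 × 4 = 840.
Total: 7 × 840 = 5880.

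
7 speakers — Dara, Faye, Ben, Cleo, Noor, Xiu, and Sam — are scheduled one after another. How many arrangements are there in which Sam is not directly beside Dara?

Of the 7! = 5040 arrangements, those with Sam and Dara adjacent number 2 × 6! = 1440 (treat the pair as a block with 2 internal orders).
Complementary counting: 5040 − 1440 = 3600.

3600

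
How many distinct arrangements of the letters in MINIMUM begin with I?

120

With the first slot taken by I, it remains to arrange the other 6 letters (MNIMUM).
Those 6 letters have M appearing 3 times, giving (6)!/(3!) = 120.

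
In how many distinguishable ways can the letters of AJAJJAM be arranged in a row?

Letter multiplicities in AJAJJAM: A×3, J×3, M×1.
The number of distinct arrangements is 7!/(3!·3!) = 5040/36 = 140.

140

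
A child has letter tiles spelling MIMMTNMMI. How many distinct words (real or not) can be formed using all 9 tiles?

1512

The 9 letters of MIMMTNMMI have repeats: I appearing twice and M appearing 5 times.
The number of distinct arrangements is 9!/(5!·2!) = 362880/240 = 1512.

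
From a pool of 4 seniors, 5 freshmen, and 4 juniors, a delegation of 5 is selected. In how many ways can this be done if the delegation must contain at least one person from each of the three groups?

Unrestricted: C(13,5) = 1287 ways to pick any 5 of the 13.
Subtract selections that omit an entire group: no seniors → C(9,5) = 126; no freshmen → C(8,5) = 56; no juniors → C(9,5) = 126.
Add back selections omitting two groups (i.e. drawn from a single group): C(4,5) + C(5,5) + C(4,5) = 1.
By inclusion–exclusion: 1287 − 308 + 1 = 980.

980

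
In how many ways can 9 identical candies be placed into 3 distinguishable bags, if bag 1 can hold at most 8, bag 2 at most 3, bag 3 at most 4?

Without the upper bounds there are C(11,2) = 55 ways to split 9 among 3 bags.
Subtract solutions that violate a single cap (substitute x_i' = x_i − (cap_i+1)): x_1 ≥ 9 gives C(2,2) = 1; x_2 ≥ 4 gives C(7,2) = 21; x_3 ≥ 5 gives C(6,2) = 15. Together 37.
Add back pairs where two caps are both exceeded: 0 + 0 + 1 = 1.
By inclusion–exclusion the count is 55 − 37 + 1 = 19.

19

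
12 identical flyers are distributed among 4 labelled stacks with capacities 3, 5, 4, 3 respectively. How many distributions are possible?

20

Ignoring the caps, the number of non-negative solutions to x_1+…+x_4 = 12 is C(15,3) = 455.
Subtract solutions that violate a single cap (substitute x_i' = x_i − (cap_i+1)): x_1 ≥ 4 gives C(11,3) = 165; x_2 ≥ 6 gives C(9,3) = 84; x_3 ≥ 5 gives C(10,3) = 120; x_4 ≥ 4 gives C(11,3) = 165. Together 534.
Add back pairs where two caps are both exceeded: 10 + 20 + 35 + 4 + 10 + 20 = 99.
By inclusion–exclusion the count is 455 − 534 + 99 = 20.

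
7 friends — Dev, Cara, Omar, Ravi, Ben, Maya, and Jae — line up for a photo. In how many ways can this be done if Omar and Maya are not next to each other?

3600

There are 7! = 5040 arrangements in all. If Omar and Maya are adjacent, merging them into one block gives 2·(6)! = 1440 arrangements.
So 5040 − 1440 = 3600 arrangements keep them apart.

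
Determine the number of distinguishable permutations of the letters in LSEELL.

60

LSEELL has 6 letters with E appearing twice and L appearing 3 times.
Dividing 6! = 720 by 3!·2! = 12 for the repeated letters gives 60.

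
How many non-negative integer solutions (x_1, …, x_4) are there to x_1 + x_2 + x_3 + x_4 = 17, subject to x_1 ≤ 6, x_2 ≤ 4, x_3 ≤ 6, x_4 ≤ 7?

80

By stars and bars, unrestricted non-negative solutions to x_1+…+x_4 = 17 number C(17+3,3) = 1140.
Subtract solutions that violate a single cap (substitute x_i' = x_i − (cap_i+1)): x_1 ≥ 7 gives C(13,3) = 286; x_2 ≥ 5 gives C(15,3) = 455; x_3 ≥ 7 gives C(13,3) = 286; x_4 ≥ 8 gives C(12,3) = 220. Together 1247.
Add back pairs where two caps are both exceeded: 56 + 20 + 10 + 56 + 35 + 10 = 187.
By inclusion–exclusion the count is 1140 − 1247 + 187 = 80.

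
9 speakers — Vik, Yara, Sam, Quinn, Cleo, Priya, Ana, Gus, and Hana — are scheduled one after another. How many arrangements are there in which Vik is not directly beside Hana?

282240

Of the 9! = 362880 arrangements, those with Vik and Hana adjacent number 2 × 8! = 80640 (treat the pair as a block with 2 internal orders).
So 362880 − 80640 = 282240 arrangements keep them apart.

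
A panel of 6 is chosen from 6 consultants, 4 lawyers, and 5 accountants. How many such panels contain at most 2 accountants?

Split by how many accountants are chosen (0 through 2).
Sum: C(5,0)·C(10,6) + C(5,1)·C(10,5) + C(5,2)·C(10,4) = 210 + 1260 + 2100 = 3570.

3570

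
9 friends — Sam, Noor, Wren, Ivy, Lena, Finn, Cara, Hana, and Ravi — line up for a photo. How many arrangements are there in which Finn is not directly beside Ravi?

282240

There are 9! = 362880 arrangements in all. If Finn and Ravi are adjacent, merging them into one block gives 2·(8)! = 80640 arrangements.
So 362880 − 80640 = 282240 arrangements keep them apart.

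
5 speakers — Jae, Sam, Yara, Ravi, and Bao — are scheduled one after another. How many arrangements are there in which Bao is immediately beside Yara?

48

Place the 3 others and the Bao-Yara pair as 4 objects in a line; the pair has 2 internal arrangements.
That gives 2 × 4! = 2 × 24 = 48.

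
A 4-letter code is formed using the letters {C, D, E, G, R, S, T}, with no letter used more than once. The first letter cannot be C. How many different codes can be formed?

720

The first letter has 7−1 = 6 choices (anything except C).
The remaining 3 letters are filled from the other 6 symbols without repetition: 6 × 5 × 4 = 120.
Total: 6 × 120 = 720.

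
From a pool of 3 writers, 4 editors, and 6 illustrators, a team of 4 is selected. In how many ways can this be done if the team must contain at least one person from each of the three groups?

Total 4-person selections from all 13: C(13,4) = 715.
Selections missing a whole group: no writers → C(10,4) = 210; no editors → C(9,4) = 126; no illustrators → C(7,4) = 35.
Add back selections omitting two groups (i.e. drawn from a single group): C(3,4) + C(4,4) + C(6,4) = 16.
By inclusion–exclusion: 715 − 371 + 16 = 360.

360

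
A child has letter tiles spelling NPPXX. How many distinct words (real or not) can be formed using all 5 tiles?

30

Letter multiplicities in NPPXX: N×1, P×2, X×2.
The number of distinct arrangements is 5!/(2!·2!) = 120/4 = 30.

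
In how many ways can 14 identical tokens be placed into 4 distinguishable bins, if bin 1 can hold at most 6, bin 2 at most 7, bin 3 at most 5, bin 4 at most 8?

Ignoring the caps, the number of non-negative solutions to x_1+…+x_4 = 14 is C(17,3) = 680.
Subtract solutions that violate a single cap (substitute x_i' = x_i − (cap_i+1)): x_1 ≥ 7 gives C(10,3) = 120; x_2 ≥ 8 gives C(9,3) = 84; x_3 ≥ 6 gives C(11,3) = 165; x_4 ≥ 9 gives C(8,3) = 56. Together 425.
Add back pairs where two caps are both exceeded: 0 + 4 + 0 + 1 + 0 + 0 = 5.
By inclusion–exclusion the count is 680 − 425 + 5 = 260.

260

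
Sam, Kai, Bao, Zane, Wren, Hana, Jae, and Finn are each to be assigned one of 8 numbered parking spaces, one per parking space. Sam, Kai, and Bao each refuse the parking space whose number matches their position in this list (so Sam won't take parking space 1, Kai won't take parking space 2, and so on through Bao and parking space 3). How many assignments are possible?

27240

Let Aᵢ (for i ∈ {1, 2, 3}) be the placements that put person i in their forbidden parking space. Any j of these fix j positions, leaving (8−j)! ways to fill the rest, and there are C(3,j) ways to pick which j.
By inclusion–exclusion, the number of valid placements is Σ_{j=0}^{3} (−1)^j C(3,j)·(8−j)!.
Computing: 40320 − 15120 + 2160 − 120 = 27240.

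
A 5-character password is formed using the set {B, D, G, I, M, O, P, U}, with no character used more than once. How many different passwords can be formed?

With no repetition, fill the 5 characters in order: 8 choices, then 7, down to 4.
8 × 7 × 6 × 5 × 4 = 6720.

6720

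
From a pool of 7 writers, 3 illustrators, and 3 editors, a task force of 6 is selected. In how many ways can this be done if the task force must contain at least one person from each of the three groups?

With no constraint there are C(13,6) = 1716 possible selections.
Subtract selections that omit an entire group: no writers → C(6,6) = 1; no illustrators → C(10,6) = 210; no editors → C(10,6) = 210.
Add back selections omitting two groups (i.e. drawn from a single group): C(7,6) + C(3,6) + C(3,6) = 7.
By inclusion–exclusion: 1716 − 421 + 7 = 1302.

1302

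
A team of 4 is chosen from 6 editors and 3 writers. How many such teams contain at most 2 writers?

Split by how many writers are chosen (0 through 2).
Sum: C(3,0)·C(6,4) + C(3,1)·C(6,3) + C(3,2)·C(6,2) = 15 + 60 + 45 = 120.

120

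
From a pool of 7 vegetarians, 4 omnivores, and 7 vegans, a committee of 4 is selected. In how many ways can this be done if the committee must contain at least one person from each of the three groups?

1470

Unrestricted: C(18,4) = 3060 ways to pick any 4 of the 18.
Subtract selections that omit an entire group: no vegetarians → C(11,4) = 330; no omnivores → C(14,4) = 1001; no vegans → C(11,4) = 330.
Add back selections omitting two groups (i.e. drawn from a single group): C(7,4) + C(4,4) + C(7,4) = 71.
By inclusion–exclusion: 3060 − 1661 + 71 = 1470.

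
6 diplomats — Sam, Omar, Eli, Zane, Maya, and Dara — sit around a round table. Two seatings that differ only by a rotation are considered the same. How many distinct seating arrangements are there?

Seat Sam anywhere (absorbing the rotational symmetry), then permute the other 5: (5)! = 120.

120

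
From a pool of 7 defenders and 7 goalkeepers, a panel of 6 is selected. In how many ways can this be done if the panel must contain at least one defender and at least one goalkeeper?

2989

With no constraint there are C(14,6) = 3003 possible selections.
Selections missing a whole group: no defenders → C(7,6) = 7; no goalkeepers → C(7,6) = 7.
Both groups omitted at once is impossible, so 3003 − 14 = 2989.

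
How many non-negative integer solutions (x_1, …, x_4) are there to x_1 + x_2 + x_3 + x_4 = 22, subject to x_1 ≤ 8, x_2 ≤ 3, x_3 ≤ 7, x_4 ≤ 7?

20

Ignoring the caps, the number of non-negative solutions to x_1+…+x_4 = 22 is C(25,3) = 2300.
Subtract solutions that violate a single cap (substitute x_i' = x_i − (cap_i+1)): x_1 ≥ 9 gives C(16,3) = 560; x_2 ≥ 4 gives C(21,3) = 1330; x_3 ≥ 8 gives C(17,3) = 680; x_4 ≥ 8 gives C(17,3) = 680. Together 3250.
Add back pairs where two caps are both exceeded: 220 + 56 + 56 + 286 + 286 + 84 = 988.
Subtract triples: 4 + 4 + 0 + 10 = 18.
By inclusion–exclusion the count is 2300 − 3250 + 988 − 18 = 20.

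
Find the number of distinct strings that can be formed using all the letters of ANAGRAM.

840

Letter multiplicities in ANAGRAM: A×3, G×1, M×1, N×1, R×1.
So there are 7! / (3!) = 840 distinguishable arrangements.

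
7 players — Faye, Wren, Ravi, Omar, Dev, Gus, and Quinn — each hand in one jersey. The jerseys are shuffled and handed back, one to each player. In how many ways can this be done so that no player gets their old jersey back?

Count assignments avoiding every fixed point. For any j of the 7 players fixed to their old jersey, the other 7−j can be arranged in (7−j)! ways.
By inclusion–exclusion this is Σ_{j=0}^{7} (−1)^j C(7,j)·(7−j)!.
Computing: 5040 − 5040 + 2520 − 840 + 210 − 42 + 7 − 1 = 1854.

1854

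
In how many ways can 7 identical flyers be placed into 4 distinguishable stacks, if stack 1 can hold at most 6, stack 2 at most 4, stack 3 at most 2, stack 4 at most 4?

64

Without the upper bounds there are C(10,3) = 120 ways to split 7 among 4 stacks.
Subtract solutions that violate a single cap (substitute x_i' = x_i − (cap_i+1)): x_1 ≥ 7 gives C(3,3) = 1; x_2 ≥ 5 gives C(5,3) = 10; x_3 ≥ 3 gives C(7,3) = 35; x_4 ≥ 5 gives C(5,3) = 10. Together 56.
No two caps can be exceeded simultaneously, so the pair terms are all 0.
By inclusion–exclusion the count is 120 − 56 + 0 = 64.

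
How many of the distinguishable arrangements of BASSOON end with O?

360

Fix O in the last position and arrange the remaining 6 letters.
Those 6 letters have S appearing twice, giving (6)!/(2!) = 360.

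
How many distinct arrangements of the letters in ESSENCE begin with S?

Fix S in the first position and arrange the remaining 6 letters.
Those 6 letters have E appearing 3 times, giving (6)!/(3!) = 120.

120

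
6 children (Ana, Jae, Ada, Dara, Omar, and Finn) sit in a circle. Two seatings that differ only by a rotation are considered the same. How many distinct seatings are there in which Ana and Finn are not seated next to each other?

All circular seatings of 6 people number (5)! = 120.
Those with Ana next to Finn: fuse the pair into one unit and seat 5 units around a circle — 2·(4)! = 48.
Subtracting, 120 − 48 = 72.

72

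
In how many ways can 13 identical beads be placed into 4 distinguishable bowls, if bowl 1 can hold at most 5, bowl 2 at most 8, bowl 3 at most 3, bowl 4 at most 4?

Ignoring the caps, the number of non-negative solutions to x_1+…+x_4 = 13 is C(16,3) = 560.
Subtract solutions that violate a single cap (substitute x_i' = x_i − (cap_i+1)): x_1 ≥ 6 gives C(10,3) = 120; x_2 ≥ 9 gives C(7,3) = 35; x_3 ≥ 4 gives C(12,3) = 220; x_4 ≥ 5 gives C(11,3) = 165. Together 540.
Add back pairs where two caps are both exceeded: 0 + 20 + 10 + 1 + 0 + 35 = 66.
By inclusion–exclusion the count is 560 − 540 + 66 = 86.

86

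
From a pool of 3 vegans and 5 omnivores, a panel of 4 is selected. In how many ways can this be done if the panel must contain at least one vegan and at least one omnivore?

65

Total 4-person selections from all 8: C(8,4) = 70.
Selections missing a whole group: no vegans → C(5,4) = 5; no omnivores → C(3,4) = 0.
Both groups omitted at once is impossible, so 70 − 5 = 65.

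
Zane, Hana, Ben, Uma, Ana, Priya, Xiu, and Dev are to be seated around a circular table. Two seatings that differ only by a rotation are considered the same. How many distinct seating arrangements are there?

5040

Around a circle, 8 distinct people have 8!/8 = (7)! = 5040 rotationally distinct seatings.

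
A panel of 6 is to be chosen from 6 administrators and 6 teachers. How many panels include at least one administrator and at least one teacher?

Unrestricted: C(12,6) = 924 ways to pick any 6 of the 12.
Subtract selections that omit an entire group: no administrators → C(6,6) = 1; no teachers → C(6,6) = 1.
Both groups omitted at once is impossible, so 924 − 2 = 922.

922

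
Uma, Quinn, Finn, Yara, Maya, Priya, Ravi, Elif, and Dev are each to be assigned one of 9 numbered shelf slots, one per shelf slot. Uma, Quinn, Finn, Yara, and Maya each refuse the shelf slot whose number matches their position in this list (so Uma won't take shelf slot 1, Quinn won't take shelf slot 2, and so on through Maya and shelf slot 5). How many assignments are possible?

Let Aᵢ (for 1 ≤ i ≤ 5) be the placements that put person i in their forbidden shelf slot. Any j of these fix j positions, leaving (9−j)! ways to fill the rest, and there are C(5,j) ways to pick which j.
By inclusion–exclusion, the number of valid placements is Σ_{j=0}^{5} (−1)^j C(5,j)·(9−j)!.
Computing: 362880 − 201600 + 50400 − 7200 + 600 − 24 = 205056.

205056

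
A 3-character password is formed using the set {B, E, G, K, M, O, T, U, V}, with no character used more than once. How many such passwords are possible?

504

With no repetition, fill the 3 characters in order: 9 choices, then 8, down to 7.
That product is 9 × 8 × 7 = 504.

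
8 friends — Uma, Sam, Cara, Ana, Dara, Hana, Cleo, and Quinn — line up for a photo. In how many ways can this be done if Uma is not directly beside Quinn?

30240

There are 8! = 40320 arrangements in all. If Uma and Quinn are adjacent, merging them into one block gives 2·(7)! = 10080 arrangements.
Complementary counting: 40320 − 10080 = 30240.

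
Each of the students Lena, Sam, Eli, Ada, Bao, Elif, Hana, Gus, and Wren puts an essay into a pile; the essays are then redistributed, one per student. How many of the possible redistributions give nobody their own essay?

133496

Count assignments avoiding every fixed point. For any j of the 9 students fixed to their own essay, the other 9−j can be arranged in (9−j)! ways.
By inclusion–exclusion this is Σ_{j=0}^{9} (−1)^j C(9,j)·(9−j)!.
Computing: 362880 − 362880 + 181440 − 60480 + 15120 − 3024 + 504 − 72 + 9 − 1 = 133496.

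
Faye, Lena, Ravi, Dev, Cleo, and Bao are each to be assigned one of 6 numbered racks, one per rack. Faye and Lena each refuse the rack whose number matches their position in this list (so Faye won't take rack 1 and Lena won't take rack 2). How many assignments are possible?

504

Let Aᵢ (for i ∈ {1, 2}) be the placements that put person i in their forbidden rack. Any j of these fix j positions, leaving (6−j)! ways to fill the rest, and there are C(2,j) ways to pick which j.
By inclusion–exclusion, the number of valid placements is Σ_{j=0}^{2} (−1)^j C(2,j)·(6−j)!.
Computing: 720 − 240 + 24 = 504.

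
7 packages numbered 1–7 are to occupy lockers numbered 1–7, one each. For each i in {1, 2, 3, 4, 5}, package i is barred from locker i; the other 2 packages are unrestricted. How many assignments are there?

Let Aᵢ (for 1 ≤ i ≤ 5) be the placements that put package i in its forbidden locker. Any j of these fix j positions, leaving (7−j)! ways to fill the rest, and there are C(5,j) ways to pick which j.
By inclusion–exclusion, the number of valid placements is Σ_{j=0}^{5} (−1)^j C(5,j)·(7−j)!.
Computing: 5040 − 3600 + 1200 − 240 + 30 − 2 = 2428.

2428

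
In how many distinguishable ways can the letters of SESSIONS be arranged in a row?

SESSIONS has 8 letters with S appearing 4 times.
So there are 8! / (4!) = 1680 distinguishable arrangements.

1680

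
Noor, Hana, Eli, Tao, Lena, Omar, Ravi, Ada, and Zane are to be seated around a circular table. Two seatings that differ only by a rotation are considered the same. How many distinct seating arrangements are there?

40320

Fix one person's seat to break rotational symmetry; the remaining 8 people can be arranged in (8)! = 40320 ways.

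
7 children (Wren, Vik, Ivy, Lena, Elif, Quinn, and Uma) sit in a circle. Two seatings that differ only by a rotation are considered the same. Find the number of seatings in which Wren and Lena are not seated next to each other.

Without the restriction there are (6)! = 720 seatings.
Seatings with Wren beside Lena: treat them as a block with 2 internal orders, giving 2 × (5)! = 240.
Subtracting, 720 − 240 = 480.

480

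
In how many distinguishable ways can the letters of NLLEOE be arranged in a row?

The 6 letters of NLLEOE have repeats: E appearing twice and L appearing twice.
The number of distinct arrangements is 6!/(2!·2!) = 720/4 = 180.

180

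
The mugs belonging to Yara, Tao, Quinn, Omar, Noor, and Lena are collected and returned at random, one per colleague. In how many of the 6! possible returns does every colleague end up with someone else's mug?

This is the derangement count D_6: permutations of 6 items with no fixed point.
By inclusion–exclusion this is Σ_{j=0}^{6} (−1)^j C(6,j)·(6−j)!.
Computing: 720 − 720 + 360 − 120 + 30 − 6 + 1 = 265.

265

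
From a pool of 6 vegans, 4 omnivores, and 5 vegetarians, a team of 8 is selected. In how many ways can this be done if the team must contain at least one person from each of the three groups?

6216

Unrestricted: C(15,8) = 6435 ways to pick any 8 of the 15.
Selections missing a whole group: no vegans → C(9,8) = 9; no omnivores → C(11,8) = 165; no vegetarians → C(10,8) = 45.
Add back selections omitting two groups (i.e. drawn from a single group): C(6,8) + C(4,8) + C(5,8) = 0.
By inclusion–exclusion: 6435 − 219 + 0 = 6216.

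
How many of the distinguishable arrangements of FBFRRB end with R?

With the last slot taken by R, it remains to arrange the other 5 letters (FBFRB).
Those 5 letters have B appearing twice and F appearing twice, giving (5)!/(2!·2!) = 30.

30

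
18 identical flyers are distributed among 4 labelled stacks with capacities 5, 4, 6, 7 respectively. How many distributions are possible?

Without the upper bounds there are C(21,3) = 1330 ways to split 18 among 4 stacks.
Subtract solutions that violate a single cap (substitute x_i' = x_i − (cap_i+1)): x_1 ≥ 6 gives C(15,3) = 455; x_2 ≥ 5 gives C(16,3) = 560; x_3 ≥ 7 gives C(14,3) = 364; x_4 ≥ 8 gives C(13,3) = 286. Together 1665.
Add back pairs where two caps are both exceeded: 120 + 56 + 35 + 84 + 56 + 20 = 371.
Subtract triples: 1 + 0 + 0 + 0 = 1.
By inclusion–exclusion the count is 1330 − 1665 + 371 − 1 = 35.

35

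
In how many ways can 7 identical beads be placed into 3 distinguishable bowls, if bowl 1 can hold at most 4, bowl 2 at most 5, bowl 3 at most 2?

By stars and bars, unrestricted non-negative solutions to x_1+…+x_3 = 7 number C(7+2,2) = 36.
Subtract solutions that violate a single cap (substitute x_i' = x_i − (cap_i+1)): x_1 ≥ 5 gives C(4,2) = 6; x_2 ≥ 6 gives C(3,2) = 3; x_3 ≥ 3 gives C(6,2) = 15. Together 24.
No two caps can be exceeded simultaneously, so the pair terms are all 0.
By inclusion–exclusion the count is 36 − 24 + 0 = 12.

12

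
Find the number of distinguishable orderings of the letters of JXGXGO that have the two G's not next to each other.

There are 6!/(2!·2!) = 180 arrangements of JXGXGO in total.
If the two G's are adjacent, glue them into one block, leaving 5 items to arrange: (5)!/(2!) = 60 ways.
Hence 180 − 60 = 120.

120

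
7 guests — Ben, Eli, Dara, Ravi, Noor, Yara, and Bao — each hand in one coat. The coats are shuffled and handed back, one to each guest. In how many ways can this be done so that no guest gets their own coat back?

Count assignments avoiding every fixed point. For any j of the 7 guests fixed to their own coat, the other 7−j can be arranged in (7−j)! ways.
By inclusion–exclusion this is Σ_{j=0}^{7} (−1)^j C(7,j)·(7−j)!.
Computing: 5040 − 5040 + 2520 − 840 + 210 − 42 + 7 − 1 = 1854.

1854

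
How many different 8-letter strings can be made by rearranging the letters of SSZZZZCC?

420

SSZZZZCC has 8 letters with C appearing twice, S appearing twice, and Z appearing 4 times.
Dividing 8! = 40320 by 4!·2!·2! = 96 for the repeated letters gives 420.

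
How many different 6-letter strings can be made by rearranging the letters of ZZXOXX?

60

ZZXOXX has 6 letters with X appearing 3 times and Z appearing twice.
The number of distinct arrangements is 6!/(3!·2!) = 720/12 = 60.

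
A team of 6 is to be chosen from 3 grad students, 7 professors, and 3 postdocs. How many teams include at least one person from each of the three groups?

Total 6-person selections from all 13: C(13,6) = 1716.
Selections missing a whole group: no grad students → C(10,6) = 210; no professors → C(6,6) = 1; no postdocs → C(10,6) = 210.
Add back selections omitting two groups (i.e. drawn from a single group): C(3,6) + C(7,6) + C(3,6) = 7.
By inclusion–exclusion: 1716 − 421 + 7 = 1302.

1302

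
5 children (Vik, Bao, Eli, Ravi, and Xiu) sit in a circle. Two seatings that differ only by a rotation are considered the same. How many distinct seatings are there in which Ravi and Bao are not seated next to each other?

12

Without the restriction there are (4)! = 24 seatings.
Seatings with Ravi beside Bao: treat them as a block with 2 internal orders, giving 2 × (3)! = 12.
Subtracting, 24 − 12 = 12.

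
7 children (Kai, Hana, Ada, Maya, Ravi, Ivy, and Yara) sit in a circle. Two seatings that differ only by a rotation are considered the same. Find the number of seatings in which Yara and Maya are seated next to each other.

240

Treat {Yara, Maya} as one unit (2 internal orders) and seat the resulting 6 units around the table: (5)! circular arrangements.
So 2 × (5)! = 2 × 120 = 240.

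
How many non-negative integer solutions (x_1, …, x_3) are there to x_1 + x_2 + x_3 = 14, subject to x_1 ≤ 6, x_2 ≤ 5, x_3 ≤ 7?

Ignoring the caps, the number of non-negative solutions to x_1+…+x_3 = 14 is C(16,2) = 120.
Subtract solutions that violate a single cap (substitute x_i' = x_i − (cap_i+1)): x_1 ≥ 7 gives C(9,2) = 36; x_2 ≥ 6 gives C(10,2) = 45; x_3 ≥ 8 gives C(8,2) = 28. Together 109.
Add back pairs where two caps are both exceeded: 3 + 0 + 1 = 4.
By inclusion–exclusion the count is 120 − 109 + 4 = 15.

15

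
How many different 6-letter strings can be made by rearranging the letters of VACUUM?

The 6 letters of VACUUM have repeats: U appearing twice.
The number of distinct arrangements is 6!/(2!) = 720/2 = 360.

360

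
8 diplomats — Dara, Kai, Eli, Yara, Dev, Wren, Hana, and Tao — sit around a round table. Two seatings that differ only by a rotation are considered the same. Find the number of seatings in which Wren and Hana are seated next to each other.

Treat {Wren, Hana} as one unit (2 internal orders) and seat the resulting 7 units around the table: (6)! circular arrangements.
So 2 × (6)! = 2 × 720 = 1440.

1440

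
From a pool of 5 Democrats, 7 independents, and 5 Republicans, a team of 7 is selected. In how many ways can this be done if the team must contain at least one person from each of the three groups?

17745

Unrestricted: C(17,7) = 19448 ways to pick any 7 of the 17.
Subtract selections that omit an entire group: no Democrats → C(12,7) = 792; no independents → C(10,7) = 120; no Republicans → C(12,7) = 792.
Add back selections omitting two groups (i.e. drawn from a single group): C(5,7) + C(7,7) + C(5,7) = 1.
By inclusion–exclusion: 19448 − 1704 + 1 = 17745.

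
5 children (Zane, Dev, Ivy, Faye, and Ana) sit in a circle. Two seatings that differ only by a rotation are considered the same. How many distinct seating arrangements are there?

Fix one person's seat to break rotational symmetry; the remaining 4 people can be arranged in (4)! = 24 ways.

24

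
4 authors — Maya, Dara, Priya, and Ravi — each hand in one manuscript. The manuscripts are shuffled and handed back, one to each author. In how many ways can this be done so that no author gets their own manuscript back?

Let Aᵢ be the assignments in which author i gets their own manuscript. We want the size of the complement of A₁∪…∪A_4.
By inclusion–exclusion this is Σ_{j=0}^{4} (−1)^j C(4,j)·(4−j)!.
Computing: 24 − 24 + 12 − 4 + 1 = 9.

9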